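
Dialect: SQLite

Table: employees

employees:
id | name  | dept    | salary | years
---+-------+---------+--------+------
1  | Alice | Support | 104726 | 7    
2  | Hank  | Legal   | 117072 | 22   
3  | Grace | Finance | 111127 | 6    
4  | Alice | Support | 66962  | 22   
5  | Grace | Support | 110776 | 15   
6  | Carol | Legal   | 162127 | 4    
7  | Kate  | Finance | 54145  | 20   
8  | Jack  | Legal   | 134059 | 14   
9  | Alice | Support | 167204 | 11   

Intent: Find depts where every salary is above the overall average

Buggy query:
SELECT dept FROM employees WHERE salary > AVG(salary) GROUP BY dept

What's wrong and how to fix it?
Bug: AVG() is an aggregate; it can't sit directly in WHERE

Fix: Use a subquery for AVG and a HAVING MIN(...) filter so the condition holds for every row in the group

Corrected query:
SELECT dept FROM employees GROUP BY dept HAVING MIN(salary) > (SELECT AVG(salary) FROM employees)

Result:
dept 
-----
Legal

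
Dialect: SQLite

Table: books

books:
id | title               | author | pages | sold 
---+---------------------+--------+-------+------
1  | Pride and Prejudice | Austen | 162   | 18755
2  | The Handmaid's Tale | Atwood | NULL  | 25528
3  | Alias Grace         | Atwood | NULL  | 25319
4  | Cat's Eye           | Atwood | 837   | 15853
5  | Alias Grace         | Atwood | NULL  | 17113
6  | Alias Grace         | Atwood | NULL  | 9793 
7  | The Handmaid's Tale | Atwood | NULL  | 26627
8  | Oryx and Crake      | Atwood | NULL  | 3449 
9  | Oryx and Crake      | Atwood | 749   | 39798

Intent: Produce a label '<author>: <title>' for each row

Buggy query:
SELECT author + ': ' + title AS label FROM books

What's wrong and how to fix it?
Bug: SQLite uses || for string concatenation; + coerces text to numbers (yielding 0)

Fix: Replace + with || to concatenate text

Corrected query:
SELECT author || ': ' || title AS label FROM books

Result:
label                      
---------------------------
Austen: Pride and Prejudice
Atwood: The Handmaid's Tale
Atwood: Alias Grace        
Atwood: Cat's Eye          
Atwood: Alias Grace        
Atwood: Alias Grace        
Atwood: The Handmaid's Tale
Atwood: Oryx and Crake     
Atwood: Oryx and Crake     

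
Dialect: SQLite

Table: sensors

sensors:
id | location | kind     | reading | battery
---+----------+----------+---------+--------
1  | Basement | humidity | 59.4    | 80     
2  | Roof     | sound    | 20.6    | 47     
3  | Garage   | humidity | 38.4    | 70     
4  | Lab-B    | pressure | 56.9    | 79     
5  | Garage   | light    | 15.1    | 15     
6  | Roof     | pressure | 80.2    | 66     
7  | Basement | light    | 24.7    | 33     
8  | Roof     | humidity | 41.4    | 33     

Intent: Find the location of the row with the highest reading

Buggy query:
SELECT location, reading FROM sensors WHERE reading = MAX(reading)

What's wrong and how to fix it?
Bug: MAX(reading) is an aggregate and cannot be used directly in WHERE

Fix: Use a subquery: WHERE reading = (SELECT MAX(reading) FROM sensors)

Corrected query:
SELECT location, reading FROM sensors WHERE reading = (SELECT MAX(reading) FROM sensors)

Result:
location | reading
---------+--------
Roof     | 80.2   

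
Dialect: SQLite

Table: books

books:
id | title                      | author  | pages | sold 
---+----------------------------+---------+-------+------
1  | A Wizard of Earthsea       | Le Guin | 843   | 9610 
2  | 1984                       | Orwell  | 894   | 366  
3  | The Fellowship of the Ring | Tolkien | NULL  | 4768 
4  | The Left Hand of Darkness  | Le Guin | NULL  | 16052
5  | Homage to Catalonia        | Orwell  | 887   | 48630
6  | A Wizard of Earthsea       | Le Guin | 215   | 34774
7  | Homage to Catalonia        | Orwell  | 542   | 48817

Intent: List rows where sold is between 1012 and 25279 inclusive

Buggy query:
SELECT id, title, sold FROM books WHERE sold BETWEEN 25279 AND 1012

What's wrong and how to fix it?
Bug: The bounds are reversed; BETWEEN a AND b requires a <= b to match anything

Fix: Write BETWEEN 1012 AND 25279

Corrected query:
SELECT id, title, sold FROM books WHERE sold BETWEEN 1012 AND 25279

Result:
id | title                      | sold 
---+----------------------------+------
1  | A Wizard of Earthsea       | 9610 
3  | The Fellowship of the Ring | 4768 
4  | The Left Hand of Darkness  | 16052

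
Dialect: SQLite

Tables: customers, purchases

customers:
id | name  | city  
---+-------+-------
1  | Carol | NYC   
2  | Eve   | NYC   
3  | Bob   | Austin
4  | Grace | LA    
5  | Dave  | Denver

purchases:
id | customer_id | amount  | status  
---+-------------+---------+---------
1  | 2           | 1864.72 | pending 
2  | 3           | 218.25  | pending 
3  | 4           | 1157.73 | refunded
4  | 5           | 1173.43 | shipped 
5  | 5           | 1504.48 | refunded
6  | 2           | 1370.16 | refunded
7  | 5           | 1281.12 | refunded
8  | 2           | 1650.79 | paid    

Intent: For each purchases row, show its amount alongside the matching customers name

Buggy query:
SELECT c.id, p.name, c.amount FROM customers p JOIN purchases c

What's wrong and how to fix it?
Bug: Missing join condition: each purchases row is matched to all customers rows instead of just its own

Fix: Specify the join condition linking the foreign key to the parent id

Corrected query:
SELECT c.id, p.name, c.amount FROM customers p JOIN purchases c ON c.customer_id = p.id

Result:
id | name  | amount 
---+-------+--------
1  | Eve   | 1864.72
2  | Bob   | 218.25 
3  | Grace | 1157.73
4  | Dave  | 1173.43
5  | Dave  | 1504.48
6  | Eve   | 1370.16
7  | Dave  | 1281.12
8  | Eve   | 1650.79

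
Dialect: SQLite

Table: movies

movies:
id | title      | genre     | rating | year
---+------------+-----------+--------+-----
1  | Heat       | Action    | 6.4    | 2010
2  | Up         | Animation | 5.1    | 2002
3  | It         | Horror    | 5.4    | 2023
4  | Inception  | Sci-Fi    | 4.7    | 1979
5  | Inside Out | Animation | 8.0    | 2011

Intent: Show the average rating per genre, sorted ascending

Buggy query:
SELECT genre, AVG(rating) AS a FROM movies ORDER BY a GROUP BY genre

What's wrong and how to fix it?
Bug: GROUP BY must precede ORDER BY

Fix: Move ORDER BY to the end, after GROUP BY

Corrected query:
SELECT genre, AVG(rating) AS a FROM movies GROUP BY genre ORDER BY a

Result:
genre     | a   
----------+-----
Sci-Fi    | 4.7 
Horror    | 5.4 
Action    | 6.4 
Animation | 6.55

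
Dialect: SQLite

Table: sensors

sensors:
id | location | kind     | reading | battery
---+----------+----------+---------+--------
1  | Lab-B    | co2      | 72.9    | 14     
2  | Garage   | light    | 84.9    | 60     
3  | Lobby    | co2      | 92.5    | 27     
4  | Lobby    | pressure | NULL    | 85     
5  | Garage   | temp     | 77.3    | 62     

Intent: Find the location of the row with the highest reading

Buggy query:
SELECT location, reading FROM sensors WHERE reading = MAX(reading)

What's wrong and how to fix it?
Bug: MAX(reading) is an aggregate and cannot be used directly in WHERE

Fix: Use a subquery: WHERE reading = (SELECT MAX(reading) FROM sensors)

Corrected query:
SELECT location, reading FROM sensors WHERE reading = (SELECT MAX(reading) FROM sensors)

Result:
location | reading
---------+--------
Lobby    | 92.5   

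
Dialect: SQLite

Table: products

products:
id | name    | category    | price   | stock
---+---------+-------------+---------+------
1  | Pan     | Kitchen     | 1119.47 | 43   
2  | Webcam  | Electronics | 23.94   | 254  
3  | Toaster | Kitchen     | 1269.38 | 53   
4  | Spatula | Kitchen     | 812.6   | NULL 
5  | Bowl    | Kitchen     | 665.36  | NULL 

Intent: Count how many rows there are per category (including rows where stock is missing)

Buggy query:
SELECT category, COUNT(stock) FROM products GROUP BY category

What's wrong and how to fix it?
Bug: COUNT(column) counts non-NULL values only; rows with NULL stock aren't counted

Fix: Use COUNT(*) to count all rows regardless of NULL

Corrected query:
SELECT category, COUNT(*) FROM products GROUP BY category

Result:
category    | COUNT(*)
------------+---------
Electronics | 1       
Kitchen     | 4       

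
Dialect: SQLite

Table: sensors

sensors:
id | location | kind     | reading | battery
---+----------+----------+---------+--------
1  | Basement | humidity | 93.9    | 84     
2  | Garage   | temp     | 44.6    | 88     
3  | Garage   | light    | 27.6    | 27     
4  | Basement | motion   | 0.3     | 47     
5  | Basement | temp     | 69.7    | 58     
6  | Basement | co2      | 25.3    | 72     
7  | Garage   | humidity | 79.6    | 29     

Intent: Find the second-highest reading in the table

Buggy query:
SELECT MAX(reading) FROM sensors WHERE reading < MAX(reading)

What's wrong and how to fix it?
Bug: The inner MAX is an aggregate inside WHERE, which is not allowed

Fix: Compute the overall MAX in a subquery, then take MAX of rows below it

Corrected query:
SELECT MAX(reading) FROM sensors WHERE reading < (SELECT MAX(reading) FROM sensors)

Result:
MAX(reading)
------------
79.6        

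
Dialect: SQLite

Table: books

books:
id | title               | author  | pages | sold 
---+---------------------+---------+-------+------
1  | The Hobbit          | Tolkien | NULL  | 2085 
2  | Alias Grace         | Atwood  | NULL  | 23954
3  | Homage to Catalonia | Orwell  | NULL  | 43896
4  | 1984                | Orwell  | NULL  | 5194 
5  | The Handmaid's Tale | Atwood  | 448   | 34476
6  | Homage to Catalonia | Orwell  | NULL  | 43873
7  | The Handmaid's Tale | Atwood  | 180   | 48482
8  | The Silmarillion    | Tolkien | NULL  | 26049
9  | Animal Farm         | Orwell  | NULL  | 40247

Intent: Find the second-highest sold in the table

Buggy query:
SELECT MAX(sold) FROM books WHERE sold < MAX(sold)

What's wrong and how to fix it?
Bug: The inner MAX is an aggregate inside WHERE, which is not allowed

Fix: Compute the overall MAX in a subquery, then take MAX of rows below it

Corrected query:
SELECT MAX(sold) FROM books WHERE sold < (SELECT MAX(sold) FROM books)

Result:
MAX(sold)
---------
43896    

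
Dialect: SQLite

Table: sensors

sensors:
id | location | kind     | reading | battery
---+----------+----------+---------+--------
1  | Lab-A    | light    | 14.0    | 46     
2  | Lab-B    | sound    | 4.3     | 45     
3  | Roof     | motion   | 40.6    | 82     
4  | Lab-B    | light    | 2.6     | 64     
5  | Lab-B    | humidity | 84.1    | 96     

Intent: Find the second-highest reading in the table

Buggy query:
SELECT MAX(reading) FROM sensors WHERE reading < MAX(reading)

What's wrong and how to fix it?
Bug: The inner MAX is an aggregate inside WHERE, which is not allowed

Fix: Compute the overall MAX in a subquery, then take MAX of rows below it

Corrected query:
SELECT MAX(reading) FROM sensors WHERE reading < (SELECT MAX(reading) FROM sensors)

Result:
MAX(reading)
------------
40.6        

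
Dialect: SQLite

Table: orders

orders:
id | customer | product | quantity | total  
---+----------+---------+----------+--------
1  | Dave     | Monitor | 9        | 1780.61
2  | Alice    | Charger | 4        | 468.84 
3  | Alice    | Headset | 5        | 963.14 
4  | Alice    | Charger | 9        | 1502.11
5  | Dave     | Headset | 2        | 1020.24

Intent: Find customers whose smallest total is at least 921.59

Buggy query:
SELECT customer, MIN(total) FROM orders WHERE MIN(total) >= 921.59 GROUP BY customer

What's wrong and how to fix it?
Bug: MIN() in WHERE is a misuse of aggregate

Fix: Replace WHERE with HAVING after the GROUP BY

Corrected query:
SELECT customer, MIN(total) FROM orders GROUP BY customer HAVING MIN(total) >= 921.59

Result:
customer | MIN(total)
---------+-----------
Dave     | 1020.24   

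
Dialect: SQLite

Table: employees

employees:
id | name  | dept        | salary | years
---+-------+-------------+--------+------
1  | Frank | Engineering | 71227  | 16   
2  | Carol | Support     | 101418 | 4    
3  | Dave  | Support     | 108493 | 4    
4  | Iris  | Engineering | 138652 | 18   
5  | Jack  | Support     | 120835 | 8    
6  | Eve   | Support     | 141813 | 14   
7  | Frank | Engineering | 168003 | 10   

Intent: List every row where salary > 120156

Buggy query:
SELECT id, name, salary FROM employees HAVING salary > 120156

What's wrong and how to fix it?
Bug: This is a non-aggregate query (no GROUP BY, no aggregates), so in SQLite the HAVING clause is invalid here; a row-level condition belongs in WHERE

Fix: Replace HAVING with WHERE since the condition applies to individual rows

Corrected query:
SELECT id, name, salary FROM employees WHERE salary > 120156

Result:
id | name  | salary
---+-------+-------
4  | Iris  | 138652
5  | Jack  | 120835
6  | Eve   | 141813
7  | Frank | 168003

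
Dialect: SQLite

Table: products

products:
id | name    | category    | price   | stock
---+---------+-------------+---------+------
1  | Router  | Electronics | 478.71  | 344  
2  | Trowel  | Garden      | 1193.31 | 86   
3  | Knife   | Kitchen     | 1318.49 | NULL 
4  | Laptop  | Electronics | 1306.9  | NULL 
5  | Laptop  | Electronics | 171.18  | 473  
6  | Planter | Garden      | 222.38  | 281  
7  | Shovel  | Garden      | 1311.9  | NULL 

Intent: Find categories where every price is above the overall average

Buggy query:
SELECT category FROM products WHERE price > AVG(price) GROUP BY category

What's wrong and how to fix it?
Bug: AVG() is an aggregate; it can't sit directly in WHERE

Fix: Use a subquery for AVG and a HAVING MIN(...) filter so the condition holds for every row in the group

Corrected query:
SELECT category FROM products GROUP BY category HAVING MIN(price) > (SELECT AVG(price) FROM products)

Result:
category
--------
Kitchen 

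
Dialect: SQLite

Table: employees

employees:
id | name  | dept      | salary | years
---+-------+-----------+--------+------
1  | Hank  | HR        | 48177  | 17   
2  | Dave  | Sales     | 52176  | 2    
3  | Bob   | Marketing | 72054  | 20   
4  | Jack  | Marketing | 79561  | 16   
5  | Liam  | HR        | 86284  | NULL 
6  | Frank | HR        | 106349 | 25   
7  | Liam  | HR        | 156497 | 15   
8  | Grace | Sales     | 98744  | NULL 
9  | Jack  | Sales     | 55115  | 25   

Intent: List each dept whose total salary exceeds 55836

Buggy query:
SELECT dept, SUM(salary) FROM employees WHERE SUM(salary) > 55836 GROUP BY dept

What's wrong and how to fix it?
Bug: WHERE runs before GROUP BY, so aggregates aren't available there

Fix: Move the aggregate condition to a HAVING clause

Corrected query:
SELECT dept, SUM(salary) FROM employees GROUP BY dept HAVING SUM(salary) > 55836

Result:
dept      | SUM(salary)
----------+------------
HR        | 397307     
Marketing | 151615     
Sales     | 206035     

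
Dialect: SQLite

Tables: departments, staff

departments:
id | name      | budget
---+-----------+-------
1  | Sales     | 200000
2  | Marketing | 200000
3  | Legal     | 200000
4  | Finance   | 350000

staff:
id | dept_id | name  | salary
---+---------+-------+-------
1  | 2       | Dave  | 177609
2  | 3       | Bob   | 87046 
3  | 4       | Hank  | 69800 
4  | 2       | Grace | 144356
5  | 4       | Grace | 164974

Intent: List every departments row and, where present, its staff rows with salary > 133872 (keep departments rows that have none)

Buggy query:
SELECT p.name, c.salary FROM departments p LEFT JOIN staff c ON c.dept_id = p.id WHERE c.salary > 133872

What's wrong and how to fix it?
Bug: Filtering c.salary in WHERE discards the NULL rows produced by LEFT JOIN, turning it into an inner join

Fix: Put 'c.salary > 133872' in the JOIN's ON clause instead of WHERE

Corrected query:
SELECT p.name, c.salary FROM departments p LEFT JOIN staff c ON c.dept_id = p.id AND c.salary > 133872

Result:
name      | salary
----------+-------
Sales     | NULL  
Marketing | 144356
Marketing | 177609
Legal     | NULL  
Finance   | 164974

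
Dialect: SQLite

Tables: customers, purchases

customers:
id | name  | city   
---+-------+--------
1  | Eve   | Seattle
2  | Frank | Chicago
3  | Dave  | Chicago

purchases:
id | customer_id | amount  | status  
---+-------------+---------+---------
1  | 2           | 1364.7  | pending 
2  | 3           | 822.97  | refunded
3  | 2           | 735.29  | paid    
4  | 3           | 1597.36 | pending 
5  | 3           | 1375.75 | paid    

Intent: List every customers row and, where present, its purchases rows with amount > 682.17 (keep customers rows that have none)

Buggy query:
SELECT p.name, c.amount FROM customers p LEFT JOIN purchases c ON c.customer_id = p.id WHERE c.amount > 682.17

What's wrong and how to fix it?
Bug: A WHERE condition on the right-hand table after LEFT JOIN drops unmatched parents

Fix: Move the right-table condition into the ON clause so unmatched parents are kept

Corrected query:
SELECT p.name, c.amount FROM customers p LEFT JOIN purchases c ON c.customer_id = p.id AND c.amount > 682.17

Result:
name  | amount 
------+--------
Eve   | NULL   
Frank | 735.29 
Frank | 1364.7 
Dave  | 822.97 
Dave  | 1375.75
Dave  | 1597.36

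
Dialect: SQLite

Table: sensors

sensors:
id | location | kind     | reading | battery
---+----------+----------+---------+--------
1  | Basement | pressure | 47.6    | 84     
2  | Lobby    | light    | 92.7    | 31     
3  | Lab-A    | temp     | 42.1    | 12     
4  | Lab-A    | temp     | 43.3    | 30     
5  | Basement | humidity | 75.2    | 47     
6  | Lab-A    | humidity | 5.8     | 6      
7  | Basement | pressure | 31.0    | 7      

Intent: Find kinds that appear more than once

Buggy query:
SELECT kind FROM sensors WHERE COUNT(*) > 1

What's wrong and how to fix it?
Bug: COUNT(*) is an aggregate and cannot be used in WHERE

Fix: Group first, then use HAVING for the count condition

Corrected query:
SELECT kind FROM sensors GROUP BY kind HAVING COUNT(*) > 1

Result:
kind    
--------
humidity
pressure
temp    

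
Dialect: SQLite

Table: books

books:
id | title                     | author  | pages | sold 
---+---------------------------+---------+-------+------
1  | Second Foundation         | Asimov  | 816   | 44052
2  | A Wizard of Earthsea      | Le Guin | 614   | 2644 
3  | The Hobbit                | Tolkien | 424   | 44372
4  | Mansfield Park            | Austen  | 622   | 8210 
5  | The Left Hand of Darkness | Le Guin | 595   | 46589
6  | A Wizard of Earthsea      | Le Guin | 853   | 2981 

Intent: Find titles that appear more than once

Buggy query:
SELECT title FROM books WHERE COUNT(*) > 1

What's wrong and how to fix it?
Bug: WHERE can't reference COUNT(*); aggregates are computed after WHERE

Fix: Group first, then use HAVING for the count condition

Corrected query:
SELECT title FROM books GROUP BY title HAVING COUNT(*) > 1

Result:
title               
--------------------
A Wizard of Earthsea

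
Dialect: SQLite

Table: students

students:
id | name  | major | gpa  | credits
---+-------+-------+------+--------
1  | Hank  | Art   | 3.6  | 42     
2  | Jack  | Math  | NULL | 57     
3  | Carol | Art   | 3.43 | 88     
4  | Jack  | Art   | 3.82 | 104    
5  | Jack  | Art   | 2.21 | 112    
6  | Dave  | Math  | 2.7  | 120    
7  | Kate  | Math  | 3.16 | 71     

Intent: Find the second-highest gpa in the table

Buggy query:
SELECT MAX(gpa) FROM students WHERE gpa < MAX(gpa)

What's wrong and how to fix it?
Bug: MAX(gpa) on the right of the comparison is an aggregate-in-WHERE error

Fix: Put the inner MAX in a scalar subquery

Corrected query:
SELECT MAX(gpa) FROM students WHERE gpa < (SELECT MAX(gpa) FROM students)

Result:
MAX(gpa)
--------
3.6     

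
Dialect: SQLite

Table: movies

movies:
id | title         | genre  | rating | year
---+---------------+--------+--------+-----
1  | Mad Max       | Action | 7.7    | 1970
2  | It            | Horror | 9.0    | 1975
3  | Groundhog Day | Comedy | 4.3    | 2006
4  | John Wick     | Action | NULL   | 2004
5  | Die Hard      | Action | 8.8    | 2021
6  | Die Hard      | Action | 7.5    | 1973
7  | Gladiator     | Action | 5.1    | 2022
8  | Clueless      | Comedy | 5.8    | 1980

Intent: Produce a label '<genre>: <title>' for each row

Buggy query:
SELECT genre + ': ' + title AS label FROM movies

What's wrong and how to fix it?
Bug: SQLite uses || for string concatenation; + coerces text to numbers (yielding 0)

Fix: Use the || operator for string concatenation

Corrected query:
SELECT genre || ': ' || title AS label FROM movies

Result:
label                
---------------------
Action: Mad Max      
Horror: It           
Comedy: Groundhog Day
Action: John Wick    
Action: Die Hard     
Action: Die Hard     
Action: Gladiator    
Comedy: Clueless     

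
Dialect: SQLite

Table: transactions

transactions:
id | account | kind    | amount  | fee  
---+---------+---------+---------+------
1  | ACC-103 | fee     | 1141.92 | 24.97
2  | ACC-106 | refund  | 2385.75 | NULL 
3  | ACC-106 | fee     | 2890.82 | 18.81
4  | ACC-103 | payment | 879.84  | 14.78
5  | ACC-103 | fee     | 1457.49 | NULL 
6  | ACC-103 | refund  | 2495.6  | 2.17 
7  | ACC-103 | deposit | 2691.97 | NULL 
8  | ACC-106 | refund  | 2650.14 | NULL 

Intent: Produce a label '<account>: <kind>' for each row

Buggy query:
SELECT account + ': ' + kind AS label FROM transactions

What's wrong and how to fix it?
Bug: '+' is numeric addition; on text columns SQLite converts them to 0 instead of concatenating

Fix: Use the || operator for string concatenation

Corrected query:
SELECT account || ': ' || kind AS label FROM transactions

Result:
label           
----------------
ACC-103: fee    
ACC-106: refund 
ACC-106: fee    
ACC-103: payment
ACC-103: fee    
ACC-103: refund 
ACC-103: deposit
ACC-106: refund 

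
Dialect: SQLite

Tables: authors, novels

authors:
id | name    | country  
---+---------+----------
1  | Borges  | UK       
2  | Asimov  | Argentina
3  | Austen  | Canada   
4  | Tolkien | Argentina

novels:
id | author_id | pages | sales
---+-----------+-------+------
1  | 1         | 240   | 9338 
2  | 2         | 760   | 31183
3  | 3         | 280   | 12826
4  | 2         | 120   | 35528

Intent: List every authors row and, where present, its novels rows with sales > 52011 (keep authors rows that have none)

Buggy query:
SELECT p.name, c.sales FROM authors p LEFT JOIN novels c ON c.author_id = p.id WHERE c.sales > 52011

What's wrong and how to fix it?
Bug: A WHERE condition on the right-hand table after LEFT JOIN drops unmatched parents

Fix: Move the right-table condition into the ON clause so unmatched parents are kept

Corrected query:
SELECT p.name, c.sales FROM authors p LEFT JOIN novels c ON c.author_id = p.id AND c.sales > 52011

Result:
name    | sales
--------+------
Borges  | NULL 
Asimov  | NULL 
Austen  | NULL 
Tolkien | NULL 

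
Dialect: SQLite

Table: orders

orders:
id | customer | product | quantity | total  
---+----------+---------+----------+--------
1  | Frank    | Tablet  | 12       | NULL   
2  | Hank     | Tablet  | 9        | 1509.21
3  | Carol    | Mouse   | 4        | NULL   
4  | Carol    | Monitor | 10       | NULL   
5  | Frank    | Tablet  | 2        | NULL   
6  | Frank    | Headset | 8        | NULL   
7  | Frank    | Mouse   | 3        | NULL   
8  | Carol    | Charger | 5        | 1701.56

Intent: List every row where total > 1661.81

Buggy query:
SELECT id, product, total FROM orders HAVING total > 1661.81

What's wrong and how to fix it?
Bug: HAVING filters the output of aggregation, but this query has no GROUP BY and no aggregate functions, so SQLite rejects it (HAVING clause on a non-aggregate query); the condition here is per row

Fix: Use WHERE for row-level filtering

Corrected query:
SELECT id, product, total FROM orders WHERE total > 1661.81

Result:
id | product | total  
---+---------+--------
8  | Charger | 1701.56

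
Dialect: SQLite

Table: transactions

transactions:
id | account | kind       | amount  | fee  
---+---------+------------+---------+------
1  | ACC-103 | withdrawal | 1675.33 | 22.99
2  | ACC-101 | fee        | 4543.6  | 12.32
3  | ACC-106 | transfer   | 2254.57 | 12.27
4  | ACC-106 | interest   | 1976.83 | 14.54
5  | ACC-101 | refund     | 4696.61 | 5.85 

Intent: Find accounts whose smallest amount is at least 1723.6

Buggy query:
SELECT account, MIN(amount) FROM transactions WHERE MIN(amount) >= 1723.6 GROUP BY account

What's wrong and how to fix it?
Bug: Aggregates like MIN are computed per group after WHERE runs

Fix: Use HAVING for the per-group MIN condition

Corrected query:
SELECT account, MIN(amount) FROM transactions GROUP BY account HAVING MIN(amount) >= 1723.6

Result:
account | MIN(amount)
--------+------------
ACC-101 | 4543.6     
ACC-106 | 1976.83    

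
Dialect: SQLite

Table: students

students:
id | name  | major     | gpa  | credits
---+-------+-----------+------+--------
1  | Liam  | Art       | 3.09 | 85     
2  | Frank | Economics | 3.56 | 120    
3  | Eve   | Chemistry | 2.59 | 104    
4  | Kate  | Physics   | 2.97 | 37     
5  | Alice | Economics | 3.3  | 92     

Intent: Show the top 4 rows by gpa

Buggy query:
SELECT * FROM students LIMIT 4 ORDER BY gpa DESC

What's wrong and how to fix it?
Bug: ORDER BY cannot follow LIMIT; LIMIT is the final clause

Fix: Swap the clauses: ORDER BY first, then LIMIT

Corrected query:
SELECT * FROM students ORDER BY gpa DESC LIMIT 4

Result:
id | name  | major     | gpa  | credits
---+-------+-----------+------+--------
2  | Frank | Economics | 3.56 | 120    
5  | Alice | Economics | 3.3  | 92     
1  | Liam  | Art       | 3.09 | 85     
4  | Kate  | Physics   | 2.97 | 37     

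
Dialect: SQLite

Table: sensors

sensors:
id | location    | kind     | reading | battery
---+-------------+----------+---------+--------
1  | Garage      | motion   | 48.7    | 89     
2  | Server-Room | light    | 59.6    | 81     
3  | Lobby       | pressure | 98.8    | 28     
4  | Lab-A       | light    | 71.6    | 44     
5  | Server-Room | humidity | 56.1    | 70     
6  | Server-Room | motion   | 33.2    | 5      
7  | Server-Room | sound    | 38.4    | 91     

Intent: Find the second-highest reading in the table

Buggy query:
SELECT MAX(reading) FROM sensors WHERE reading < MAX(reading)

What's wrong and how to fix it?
Bug: MAX(reading) on the right of the comparison is an aggregate-in-WHERE error

Fix: Put the inner MAX in a scalar subquery

Corrected query:
SELECT MAX(reading) FROM sensors WHERE reading < (SELECT MAX(reading) FROM sensors)

Result:
MAX(reading)
------------
71.6        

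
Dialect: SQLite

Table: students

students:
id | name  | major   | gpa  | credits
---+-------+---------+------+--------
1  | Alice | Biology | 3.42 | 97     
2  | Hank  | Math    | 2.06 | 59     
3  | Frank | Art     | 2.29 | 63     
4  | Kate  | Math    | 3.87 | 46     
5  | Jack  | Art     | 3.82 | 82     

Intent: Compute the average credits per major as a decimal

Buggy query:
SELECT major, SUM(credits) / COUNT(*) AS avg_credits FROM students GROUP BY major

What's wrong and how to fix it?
Bug: Both operands are integers, so '/' performs integer division and truncates

Fix: Cast one side to REAL so the division keeps the fractional part

Corrected query:
SELECT major, SUM(credits) * 1.0 / COUNT(*) AS avg_credits FROM students GROUP BY major

Result:
major   | avg_credits
--------+------------
Art     | 72.5       
Biology | 97         
Math    | 52.5       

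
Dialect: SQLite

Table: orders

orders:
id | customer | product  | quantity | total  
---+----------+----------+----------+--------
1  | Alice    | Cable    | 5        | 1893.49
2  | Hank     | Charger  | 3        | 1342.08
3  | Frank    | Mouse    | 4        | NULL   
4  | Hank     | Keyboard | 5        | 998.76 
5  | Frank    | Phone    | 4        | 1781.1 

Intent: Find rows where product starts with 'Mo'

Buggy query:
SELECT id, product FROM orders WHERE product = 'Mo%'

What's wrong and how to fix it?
Bug: '=' compares the literal string including the % character; pattern matching needs LIKE

Fix: Use LIKE for wildcard pattern matching

Corrected query:
SELECT id, product FROM orders WHERE product LIKE 'Mo%'

Result:
id | product
---+--------
3  | Mouse  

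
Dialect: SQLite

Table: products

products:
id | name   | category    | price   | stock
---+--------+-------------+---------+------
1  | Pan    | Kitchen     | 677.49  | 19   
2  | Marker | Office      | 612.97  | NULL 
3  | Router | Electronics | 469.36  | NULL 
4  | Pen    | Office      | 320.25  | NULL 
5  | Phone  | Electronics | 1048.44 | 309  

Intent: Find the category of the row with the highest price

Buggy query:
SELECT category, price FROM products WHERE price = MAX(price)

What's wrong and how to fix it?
Bug: MAX(price) is an aggregate and cannot be used directly in WHERE

Fix: Wrap MAX in a scalar subquery so WHERE compares against a single value

Corrected query:
SELECT category, price FROM products WHERE price = (SELECT MAX(price) FROM products)

Result:
category    | price  
------------+--------
Electronics | 1048.44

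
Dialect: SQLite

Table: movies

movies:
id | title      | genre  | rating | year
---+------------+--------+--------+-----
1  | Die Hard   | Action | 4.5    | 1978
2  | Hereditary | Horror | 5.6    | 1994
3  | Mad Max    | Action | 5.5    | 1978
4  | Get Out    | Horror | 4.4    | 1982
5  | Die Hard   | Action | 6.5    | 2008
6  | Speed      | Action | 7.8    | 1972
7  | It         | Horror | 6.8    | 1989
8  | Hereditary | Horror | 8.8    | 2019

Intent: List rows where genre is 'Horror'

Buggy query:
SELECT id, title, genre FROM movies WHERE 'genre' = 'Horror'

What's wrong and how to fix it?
Bug: 'genre' in single quotes is a string literal, not the column; the comparison is literal-vs-literal and never true

Fix: Reference the column as genre without single quotes

Corrected query:
SELECT id, title, genre FROM movies WHERE genre = 'Horror'

Result:
id | title      | genre 
---+------------+-------
2  | Hereditary | Horror
4  | Get Out    | Horror
7  | It         | Horror
8  | Hereditary | Horror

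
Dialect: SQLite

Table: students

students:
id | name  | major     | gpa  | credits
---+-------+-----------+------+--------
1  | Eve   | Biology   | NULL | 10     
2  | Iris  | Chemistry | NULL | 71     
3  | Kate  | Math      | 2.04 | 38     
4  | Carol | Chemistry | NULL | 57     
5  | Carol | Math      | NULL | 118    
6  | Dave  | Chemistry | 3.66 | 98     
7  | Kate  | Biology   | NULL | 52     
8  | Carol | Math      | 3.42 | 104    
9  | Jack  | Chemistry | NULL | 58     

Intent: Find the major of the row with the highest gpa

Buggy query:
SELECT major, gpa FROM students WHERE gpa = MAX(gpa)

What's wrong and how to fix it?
Bug: WHERE is evaluated per row; an aggregate over the whole table isn't defined there

Fix: Use a subquery: WHERE gpa = (SELECT MAX(gpa) FROM students)

Corrected query:
SELECT major, gpa FROM students WHERE gpa = (SELECT MAX(gpa) FROM students)

Result:
major     | gpa 
----------+-----
Chemistry | 3.66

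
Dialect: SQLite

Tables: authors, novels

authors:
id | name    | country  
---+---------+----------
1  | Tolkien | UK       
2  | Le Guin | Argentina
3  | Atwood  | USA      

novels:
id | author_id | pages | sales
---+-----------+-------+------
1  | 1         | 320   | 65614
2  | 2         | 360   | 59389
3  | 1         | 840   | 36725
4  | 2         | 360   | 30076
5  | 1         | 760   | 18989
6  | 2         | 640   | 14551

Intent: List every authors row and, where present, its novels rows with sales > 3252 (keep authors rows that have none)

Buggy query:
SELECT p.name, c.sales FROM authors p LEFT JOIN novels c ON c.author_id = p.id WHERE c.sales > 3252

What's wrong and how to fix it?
Bug: A WHERE condition on the right-hand table after LEFT JOIN drops unmatched parents

Fix: Move the right-table condition into the ON clause so unmatched parents are kept

Corrected query:
SELECT p.name, c.sales FROM authors p LEFT JOIN novels c ON c.author_id = p.id AND c.sales > 3252

Result:
name    | sales
--------+------
Tolkien | 18989
Tolkien | 36725
Tolkien | 65614
Le Guin | 14551
Le Guin | 30076
Le Guin | 59389
Atwood  | NULL 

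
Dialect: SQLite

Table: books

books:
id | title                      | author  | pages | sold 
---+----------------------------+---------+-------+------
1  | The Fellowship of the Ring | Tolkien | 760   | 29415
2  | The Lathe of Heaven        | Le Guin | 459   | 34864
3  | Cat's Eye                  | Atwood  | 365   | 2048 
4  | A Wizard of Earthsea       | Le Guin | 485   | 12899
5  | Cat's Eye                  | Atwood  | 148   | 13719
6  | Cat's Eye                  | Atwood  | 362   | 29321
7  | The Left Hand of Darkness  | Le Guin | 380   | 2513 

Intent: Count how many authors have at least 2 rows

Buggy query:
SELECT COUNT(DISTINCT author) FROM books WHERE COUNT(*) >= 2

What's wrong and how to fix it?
Bug: COUNT(*) cannot appear in WHERE; the per-group count doesn't exist yet

Fix: Group first with HAVING COUNT(*) >= 2, then COUNT the resulting groups

Corrected query:
SELECT COUNT(*) FROM (SELECT author FROM books GROUP BY author HAVING COUNT(*) >= 2)

Result:
COUNT(*)
--------
2       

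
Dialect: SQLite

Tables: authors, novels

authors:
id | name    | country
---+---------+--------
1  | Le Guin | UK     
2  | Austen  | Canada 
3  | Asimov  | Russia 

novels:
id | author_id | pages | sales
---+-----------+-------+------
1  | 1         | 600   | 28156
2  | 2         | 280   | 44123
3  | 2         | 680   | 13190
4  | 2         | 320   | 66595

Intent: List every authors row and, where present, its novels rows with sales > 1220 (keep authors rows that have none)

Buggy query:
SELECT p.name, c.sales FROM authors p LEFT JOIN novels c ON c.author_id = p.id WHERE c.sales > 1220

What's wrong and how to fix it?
Bug: A WHERE condition on the right-hand table after LEFT JOIN drops unmatched parents

Fix: Move the right-table condition into the ON clause so unmatched parents are kept

Corrected query:
SELECT p.name, c.sales FROM authors p LEFT JOIN novels c ON c.author_id = p.id AND c.sales > 1220

Result:
name    | sales
--------+------
Le Guin | 28156
Austen  | 13190
Austen  | 44123
Austen  | 66595
Asimov  | NULL 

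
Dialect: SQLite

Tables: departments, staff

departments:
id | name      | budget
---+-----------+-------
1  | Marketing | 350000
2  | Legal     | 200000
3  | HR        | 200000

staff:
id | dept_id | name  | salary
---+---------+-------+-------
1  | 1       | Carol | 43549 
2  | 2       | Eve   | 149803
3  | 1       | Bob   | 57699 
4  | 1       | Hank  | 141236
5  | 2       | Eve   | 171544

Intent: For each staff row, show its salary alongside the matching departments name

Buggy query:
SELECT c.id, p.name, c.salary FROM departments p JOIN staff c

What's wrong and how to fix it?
Bug: JOIN with no ON clause produces a cartesian product; every staff row pairs with every departments row

Fix: Specify the join condition linking the foreign key to the parent id

Corrected query:
SELECT c.id, p.name, c.salary FROM departments p JOIN staff c ON c.dept_id = p.id

Result:
id | name      | salary
---+-----------+-------
1  | Marketing | 43549 
2  | Legal     | 149803
3  | Marketing | 57699 
4  | Marketing | 141236
5  | Legal     | 171544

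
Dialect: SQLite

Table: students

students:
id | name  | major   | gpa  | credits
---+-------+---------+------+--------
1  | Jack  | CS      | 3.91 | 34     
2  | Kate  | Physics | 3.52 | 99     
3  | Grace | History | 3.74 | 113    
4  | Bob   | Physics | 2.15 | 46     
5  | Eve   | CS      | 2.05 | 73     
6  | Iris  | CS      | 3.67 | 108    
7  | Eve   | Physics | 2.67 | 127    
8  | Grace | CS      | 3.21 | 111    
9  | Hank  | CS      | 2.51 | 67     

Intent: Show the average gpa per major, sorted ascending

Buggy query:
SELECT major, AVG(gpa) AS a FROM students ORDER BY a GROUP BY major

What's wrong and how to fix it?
Bug: GROUP BY must precede ORDER BY

Fix: Reorder: SELECT … FROM … GROUP BY … ORDER BY …

Corrected query:
SELECT major, AVG(gpa) AS a FROM students GROUP BY major ORDER BY a

Result:
major   | a   
--------+-----
Physics | 2.78
CS      | 3.07
History | 3.74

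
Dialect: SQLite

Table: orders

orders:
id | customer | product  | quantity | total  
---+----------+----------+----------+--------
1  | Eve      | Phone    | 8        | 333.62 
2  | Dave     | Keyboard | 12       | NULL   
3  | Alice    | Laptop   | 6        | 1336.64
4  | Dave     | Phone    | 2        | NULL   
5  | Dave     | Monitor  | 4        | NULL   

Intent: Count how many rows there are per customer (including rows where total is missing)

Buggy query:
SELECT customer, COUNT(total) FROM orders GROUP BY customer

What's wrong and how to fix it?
Bug: COUNT(total) skips NULLs, so groups with missing total are undercounted

Fix: Use COUNT(*) to count all rows regardless of NULL

Corrected query:
SELECT customer, COUNT(*) FROM orders GROUP BY customer

Result:
customer | COUNT(*)
---------+---------
Alice    | 1       
Dave     | 3       
Eve      | 1       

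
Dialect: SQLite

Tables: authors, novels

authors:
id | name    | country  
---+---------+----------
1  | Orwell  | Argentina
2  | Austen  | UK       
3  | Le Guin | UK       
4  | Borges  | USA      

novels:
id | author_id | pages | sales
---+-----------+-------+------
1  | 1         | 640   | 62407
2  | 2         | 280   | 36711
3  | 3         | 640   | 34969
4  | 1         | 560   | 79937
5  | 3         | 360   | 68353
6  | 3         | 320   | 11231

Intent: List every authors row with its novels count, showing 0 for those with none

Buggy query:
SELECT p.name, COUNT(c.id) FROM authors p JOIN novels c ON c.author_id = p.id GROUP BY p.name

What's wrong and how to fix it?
Bug: An inner join excludes parents with zero children

Fix: Switch to LEFT JOIN to retain unmatched parent rows

Corrected query:
SELECT p.name, COUNT(c.id) FROM authors p LEFT JOIN novels c ON c.author_id = p.id GROUP BY p.name

Result:
name    | COUNT(c.id)
--------+------------
Austen  | 1          
Borges  | 0          
Le Guin | 3          
Orwell  | 2          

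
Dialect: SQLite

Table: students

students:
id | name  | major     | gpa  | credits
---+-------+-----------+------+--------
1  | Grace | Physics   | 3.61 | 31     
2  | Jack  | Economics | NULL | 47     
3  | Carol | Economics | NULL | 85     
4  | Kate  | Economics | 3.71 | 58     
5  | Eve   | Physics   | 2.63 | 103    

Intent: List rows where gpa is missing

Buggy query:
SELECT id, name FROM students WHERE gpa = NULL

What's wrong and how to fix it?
Bug: '= NULL' is always unknown in SQL three-valued logic, so no rows match

Fix: Use IS NULL to test for NULL

Corrected query:
SELECT id, name FROM students WHERE gpa IS NULL

Result:
id | name 
---+------
2  | Jack 
3  | Carol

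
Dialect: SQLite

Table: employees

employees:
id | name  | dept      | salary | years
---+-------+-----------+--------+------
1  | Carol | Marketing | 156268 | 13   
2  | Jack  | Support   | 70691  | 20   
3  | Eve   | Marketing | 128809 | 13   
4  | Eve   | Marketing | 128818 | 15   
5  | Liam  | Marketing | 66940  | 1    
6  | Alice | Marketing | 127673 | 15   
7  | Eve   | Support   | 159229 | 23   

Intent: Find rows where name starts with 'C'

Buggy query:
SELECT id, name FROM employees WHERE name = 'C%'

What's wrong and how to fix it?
Bug: Wildcards only work with LIKE; '=' treats '%' as a literal character

Fix: Replace '=' with LIKE so 'C%' is treated as a pattern

Corrected query:
SELECT id, name FROM employees WHERE name LIKE 'C%'

Result:
id | name 
---+------
1  | Carol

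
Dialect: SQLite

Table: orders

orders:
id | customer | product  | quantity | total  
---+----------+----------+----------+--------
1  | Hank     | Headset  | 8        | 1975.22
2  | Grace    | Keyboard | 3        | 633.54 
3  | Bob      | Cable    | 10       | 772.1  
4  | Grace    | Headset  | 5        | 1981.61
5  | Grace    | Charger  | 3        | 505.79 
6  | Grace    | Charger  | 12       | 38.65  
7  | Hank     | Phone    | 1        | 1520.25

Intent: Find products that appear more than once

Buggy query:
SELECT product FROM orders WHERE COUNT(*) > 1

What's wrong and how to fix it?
Bug: COUNT(*) is an aggregate and cannot be used in WHERE

Fix: Group first, then use HAVING for the count condition

Corrected query:
SELECT product FROM orders GROUP BY product HAVING COUNT(*) > 1

Result:
product
-------
Charger
Headset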